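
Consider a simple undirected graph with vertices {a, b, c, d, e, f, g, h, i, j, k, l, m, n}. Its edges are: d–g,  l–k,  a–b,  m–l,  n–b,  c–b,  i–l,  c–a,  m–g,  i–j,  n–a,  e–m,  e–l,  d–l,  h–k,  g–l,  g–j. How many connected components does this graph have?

3

Component: {f}
Component: {a, b, c, n}
Component: {d, e, g, h, i, j, k, l, m}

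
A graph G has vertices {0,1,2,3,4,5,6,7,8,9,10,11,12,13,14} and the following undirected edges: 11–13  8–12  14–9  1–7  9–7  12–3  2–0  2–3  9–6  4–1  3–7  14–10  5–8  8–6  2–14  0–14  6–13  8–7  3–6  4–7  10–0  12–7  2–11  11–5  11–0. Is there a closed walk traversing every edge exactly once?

No

Degrees: 0:4, 1:2, 2:4, 3:4, 4:2, 5:2, 6:4, 7:6, 8:4, 9:3, 10:2, 11:4, 12:3, 13:2, 14:4
Vertices with odd degree: 9, 12. An Eulerian circuit requires all degrees even.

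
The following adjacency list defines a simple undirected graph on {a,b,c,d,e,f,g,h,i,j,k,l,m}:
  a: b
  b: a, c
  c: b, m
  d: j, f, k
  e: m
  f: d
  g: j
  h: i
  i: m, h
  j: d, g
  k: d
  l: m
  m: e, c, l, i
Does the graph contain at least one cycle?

The graph has 13 vertices, 11 edges, and 2 connected components.
Since 11 = 13 - 2, the graph is a forest and contains no cycle.

No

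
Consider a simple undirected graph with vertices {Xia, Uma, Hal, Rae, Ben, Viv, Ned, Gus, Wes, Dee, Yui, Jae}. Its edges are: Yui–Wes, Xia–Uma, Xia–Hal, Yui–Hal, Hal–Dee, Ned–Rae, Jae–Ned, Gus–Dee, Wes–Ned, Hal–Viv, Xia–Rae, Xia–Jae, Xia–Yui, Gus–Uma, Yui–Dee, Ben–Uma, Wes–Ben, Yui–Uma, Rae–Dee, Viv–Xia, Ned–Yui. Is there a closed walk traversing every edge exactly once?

Degrees: Xia:6, Uma:4, Hal:4, Rae:3, Ben:2, Viv:2, Ned:4, Gus:2, Wes:3, Dee:4, Yui:6, Jae:2
Vertices with odd degree: Rae, Wes. An Eulerian circuit requires all degrees even.

No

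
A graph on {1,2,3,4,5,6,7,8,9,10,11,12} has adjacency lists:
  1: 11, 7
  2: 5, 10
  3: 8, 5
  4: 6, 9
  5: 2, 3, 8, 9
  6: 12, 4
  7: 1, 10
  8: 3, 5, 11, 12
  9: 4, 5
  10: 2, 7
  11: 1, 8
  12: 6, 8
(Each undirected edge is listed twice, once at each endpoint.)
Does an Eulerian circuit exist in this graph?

Yes

Degrees: 1:2, 2:2, 3:2, 4:2, 5:4, 6:2, 7:2, 8:4, 9:2, 10:2, 11:2, 12:2
Every vertex has even degree and the edges form a single connected piece, so an Eulerian circuit exists.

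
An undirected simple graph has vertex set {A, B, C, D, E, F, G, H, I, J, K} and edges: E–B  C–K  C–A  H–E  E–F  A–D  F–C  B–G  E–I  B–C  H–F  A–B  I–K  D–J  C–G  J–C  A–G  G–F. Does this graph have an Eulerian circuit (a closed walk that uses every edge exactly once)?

Degrees: A:4, B:4, C:6, D:2, E:4, F:4, G:4, H:2, I:2, J:2, K:2
Every vertex has even degree and the edges form a single connected piece, so an Eulerian circuit exists.

Yes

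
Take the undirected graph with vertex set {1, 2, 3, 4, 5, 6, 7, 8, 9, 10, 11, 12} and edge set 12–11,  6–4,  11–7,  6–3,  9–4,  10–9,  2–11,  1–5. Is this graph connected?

Component: {8}
Component: {1, 5}
Component: {2, 7, 11, 12}
Component: {3, 4, 6, 9, 10}
There are 4 separate components, so the graph is not connected.

No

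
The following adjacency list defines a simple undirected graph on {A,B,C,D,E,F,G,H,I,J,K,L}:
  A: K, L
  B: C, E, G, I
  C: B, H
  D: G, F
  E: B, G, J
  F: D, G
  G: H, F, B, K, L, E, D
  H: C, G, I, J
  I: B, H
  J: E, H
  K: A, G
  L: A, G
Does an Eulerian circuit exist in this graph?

Degrees: A:2, B:4, C:2, D:2, E:3, F:2, G:7, H:4, I:2, J:2, K:2, L:2
Vertices with odd degree: E, G. An Eulerian circuit requires all degrees even.

No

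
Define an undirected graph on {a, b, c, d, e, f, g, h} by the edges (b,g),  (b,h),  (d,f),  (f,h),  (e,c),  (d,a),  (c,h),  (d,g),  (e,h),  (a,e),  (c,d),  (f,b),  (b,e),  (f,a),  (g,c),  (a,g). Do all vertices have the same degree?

Degrees: a:4, b:4, c:4, d:4, e:4, f:4, g:4, h:4
All degrees equal 4; the graph is regular.

Yes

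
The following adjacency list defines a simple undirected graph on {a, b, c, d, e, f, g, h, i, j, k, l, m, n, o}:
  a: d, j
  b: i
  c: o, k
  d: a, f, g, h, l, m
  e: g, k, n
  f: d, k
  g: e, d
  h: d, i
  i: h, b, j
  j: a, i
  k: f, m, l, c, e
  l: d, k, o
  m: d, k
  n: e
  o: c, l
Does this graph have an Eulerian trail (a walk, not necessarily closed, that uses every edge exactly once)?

Degrees: a:2, b:1, c:2, d:6, e:3, f:2, g:2, h:2, i:3, j:2, k:5, l:3, m:2, n:1, o:2
Odd-degree vertices: b, e, i, k, l, n (6 total).
With 6 odd-degree vertices (more than two), no single trail can use every edge.

No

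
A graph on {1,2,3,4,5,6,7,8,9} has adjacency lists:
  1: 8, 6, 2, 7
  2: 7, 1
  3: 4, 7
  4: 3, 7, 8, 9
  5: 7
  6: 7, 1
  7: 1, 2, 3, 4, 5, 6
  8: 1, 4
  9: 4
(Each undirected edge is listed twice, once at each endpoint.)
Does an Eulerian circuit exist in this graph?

Degrees: 1:4, 2:2, 3:2, 4:4, 5:1, 6:2, 7:6, 8:2, 9:1
5, 9 have odd degree; an Eulerian circuit needs every degree to be even, so none exists.

No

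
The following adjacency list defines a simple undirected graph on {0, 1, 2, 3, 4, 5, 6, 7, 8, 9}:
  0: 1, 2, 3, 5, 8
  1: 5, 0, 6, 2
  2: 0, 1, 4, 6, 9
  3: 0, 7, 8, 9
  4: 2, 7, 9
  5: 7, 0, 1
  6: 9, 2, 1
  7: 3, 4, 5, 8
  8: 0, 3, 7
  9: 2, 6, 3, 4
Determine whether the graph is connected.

Yes

Starting from 0 and exploring outward reaches every vertex (0, 2, 3, 5, 1, 8, 4, 6, 9, 7); the graph is connected.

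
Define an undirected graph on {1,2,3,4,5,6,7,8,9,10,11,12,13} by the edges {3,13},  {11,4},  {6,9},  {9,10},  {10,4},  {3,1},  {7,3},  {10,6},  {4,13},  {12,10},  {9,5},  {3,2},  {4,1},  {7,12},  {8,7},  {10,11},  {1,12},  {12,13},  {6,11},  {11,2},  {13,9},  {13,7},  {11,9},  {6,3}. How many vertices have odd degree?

Degrees: 1:3, 2:2, 3:5, 4:4, 5:1, 6:4, 7:4, 8:1, 9:5, 10:5, 11:5, 12:4, 13:5
Odd-degree vertices: 1, 3, 5, 8, 9, 10, 11, 13.

8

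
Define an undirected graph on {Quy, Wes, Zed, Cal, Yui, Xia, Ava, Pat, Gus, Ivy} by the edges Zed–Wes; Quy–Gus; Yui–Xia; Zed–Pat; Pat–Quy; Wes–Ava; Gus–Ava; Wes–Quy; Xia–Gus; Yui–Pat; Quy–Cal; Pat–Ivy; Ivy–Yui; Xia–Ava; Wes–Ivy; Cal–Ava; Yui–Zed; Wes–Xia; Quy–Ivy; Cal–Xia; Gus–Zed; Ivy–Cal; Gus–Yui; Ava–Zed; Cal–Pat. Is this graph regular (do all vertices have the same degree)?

Yes

Degrees: Quy:5, Wes:5, Zed:5, Cal:5, Yui:5, Xia:5, Ava:5, Pat:5, Gus:5, Ivy:5
Every vertex has degree 5, so the graph is 5-regular.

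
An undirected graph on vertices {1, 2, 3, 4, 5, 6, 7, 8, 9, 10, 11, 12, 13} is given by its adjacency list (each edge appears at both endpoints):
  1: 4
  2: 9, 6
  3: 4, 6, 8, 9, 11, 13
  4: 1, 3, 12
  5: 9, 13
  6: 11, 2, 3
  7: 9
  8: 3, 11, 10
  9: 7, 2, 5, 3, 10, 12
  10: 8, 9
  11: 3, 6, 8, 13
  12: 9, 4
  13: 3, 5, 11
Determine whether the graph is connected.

Starting from 1 and exploring outward reaches every vertex (1, 4, 12, 3, 9, 11, 13, 6, 8, 2, 10, 5, 7); the graph is connected.

Yes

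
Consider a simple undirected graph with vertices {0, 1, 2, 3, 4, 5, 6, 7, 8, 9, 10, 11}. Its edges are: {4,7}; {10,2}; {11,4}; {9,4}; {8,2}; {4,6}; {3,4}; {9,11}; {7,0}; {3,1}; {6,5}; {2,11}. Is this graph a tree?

No

|V| = 12, |E| = 12.
A tree on 12 vertices has exactly 11 edges; this graph has 12, so it contains a cycle and is not a tree.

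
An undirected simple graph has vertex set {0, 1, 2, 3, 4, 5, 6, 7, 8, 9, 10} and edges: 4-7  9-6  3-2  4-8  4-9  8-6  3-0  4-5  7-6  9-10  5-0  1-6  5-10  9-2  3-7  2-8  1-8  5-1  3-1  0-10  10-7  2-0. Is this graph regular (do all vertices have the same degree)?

Degrees: 0:4, 1:4, 2:4, 3:4, 4:4, 5:4, 6:4, 7:4, 8:4, 9:4, 10:4
All degrees equal 4; the graph is regular.

Yes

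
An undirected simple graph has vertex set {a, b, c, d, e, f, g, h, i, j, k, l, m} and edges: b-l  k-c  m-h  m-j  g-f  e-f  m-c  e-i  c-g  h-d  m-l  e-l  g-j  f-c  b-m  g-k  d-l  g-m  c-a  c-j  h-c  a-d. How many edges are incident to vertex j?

3

Neighbors of j: c, g, m.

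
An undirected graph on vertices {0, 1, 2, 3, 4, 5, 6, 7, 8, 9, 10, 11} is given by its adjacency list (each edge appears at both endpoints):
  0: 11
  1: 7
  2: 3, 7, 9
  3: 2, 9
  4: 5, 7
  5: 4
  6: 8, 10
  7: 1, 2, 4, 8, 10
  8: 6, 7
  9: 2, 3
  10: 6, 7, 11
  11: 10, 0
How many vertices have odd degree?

Degrees: 0:1, 1:1, 2:3, 3:2, 4:2, 5:1, 6:2, 7:5, 8:2, 9:2, 10:3, 11:2
Odd-degree vertices: 0, 1, 2, 5, 7, 10.

6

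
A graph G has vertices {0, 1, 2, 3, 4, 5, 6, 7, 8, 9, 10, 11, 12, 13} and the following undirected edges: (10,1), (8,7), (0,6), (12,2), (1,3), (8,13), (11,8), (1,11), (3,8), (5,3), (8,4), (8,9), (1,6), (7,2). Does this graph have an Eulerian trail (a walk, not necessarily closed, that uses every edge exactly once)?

No

Degrees: 0:1, 1:4, 2:2, 3:3, 4:1, 5:1, 6:2, 7:2, 8:6, 9:1, 10:1, 11:2, 12:1, 13:1
Odd-degree vertices: 0, 3, 4, 5, 9, 10, 12, 13 (8 total).
An Eulerian trail requires 0 or 2 odd-degree vertices; here there are 8.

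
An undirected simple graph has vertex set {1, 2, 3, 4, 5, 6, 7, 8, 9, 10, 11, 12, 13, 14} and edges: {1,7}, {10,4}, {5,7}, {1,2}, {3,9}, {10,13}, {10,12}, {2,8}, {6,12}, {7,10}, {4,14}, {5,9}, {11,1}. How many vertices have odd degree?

Degrees: 1:3, 2:2, 3:1, 4:2, 5:2, 6:1, 7:3, 8:1, 9:2, 10:4, 11:1, 12:2, 13:1, 14:1
Odd-degree vertices: 1, 3, 6, 7, 8, 11, 13, 14.

8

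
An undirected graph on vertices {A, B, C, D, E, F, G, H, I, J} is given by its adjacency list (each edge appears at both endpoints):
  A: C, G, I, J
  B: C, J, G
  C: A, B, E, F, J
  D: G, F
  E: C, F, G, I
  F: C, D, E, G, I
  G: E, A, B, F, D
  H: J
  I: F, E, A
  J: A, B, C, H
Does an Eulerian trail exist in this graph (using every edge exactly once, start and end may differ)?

No

Degrees: A:4, B:3, C:5, D:2, E:4, F:5, G:5, H:1, I:3, J:4
Odd-degree vertices: B, C, F, G, H, I (6 total).
With 6 odd-degree vertices (more than two), no single trail can use every edge.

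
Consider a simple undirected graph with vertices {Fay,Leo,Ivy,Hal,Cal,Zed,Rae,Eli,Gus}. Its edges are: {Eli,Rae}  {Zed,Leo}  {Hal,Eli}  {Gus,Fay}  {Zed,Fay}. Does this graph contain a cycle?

No

The graph has 9 vertices, 5 edges, and 4 connected components.
Since 5 = 9 - 4, the graph is a forest and contains no cycle.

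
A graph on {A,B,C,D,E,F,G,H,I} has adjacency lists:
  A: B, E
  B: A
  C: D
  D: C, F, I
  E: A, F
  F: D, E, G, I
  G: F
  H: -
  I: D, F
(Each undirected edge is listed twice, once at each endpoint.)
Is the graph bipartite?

No

The cycle F-D-I-F has length 3, which is odd, so the graph is not bipartite.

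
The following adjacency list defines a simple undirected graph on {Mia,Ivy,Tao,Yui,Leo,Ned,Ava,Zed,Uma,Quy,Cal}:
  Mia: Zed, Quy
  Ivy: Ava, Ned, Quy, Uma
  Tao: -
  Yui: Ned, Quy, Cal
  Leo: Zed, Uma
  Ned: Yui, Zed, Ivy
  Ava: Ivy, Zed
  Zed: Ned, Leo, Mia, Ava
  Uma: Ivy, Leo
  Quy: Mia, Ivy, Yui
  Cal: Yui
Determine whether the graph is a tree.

|V| = 11, |E| = 13.
It splits into 2 components, so it cannot be a tree.

No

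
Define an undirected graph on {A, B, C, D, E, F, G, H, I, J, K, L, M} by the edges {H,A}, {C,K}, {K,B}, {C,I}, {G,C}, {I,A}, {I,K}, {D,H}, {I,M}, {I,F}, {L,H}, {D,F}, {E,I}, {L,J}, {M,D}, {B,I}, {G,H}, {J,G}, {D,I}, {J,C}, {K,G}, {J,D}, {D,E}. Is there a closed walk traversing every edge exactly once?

Yes

Degrees: A:2, B:2, C:4, D:6, E:2, F:2, G:4, H:4, I:8, J:4, K:4, L:2, M:2
All degrees are even and the non-isolated vertices are connected — an Eulerian circuit exists.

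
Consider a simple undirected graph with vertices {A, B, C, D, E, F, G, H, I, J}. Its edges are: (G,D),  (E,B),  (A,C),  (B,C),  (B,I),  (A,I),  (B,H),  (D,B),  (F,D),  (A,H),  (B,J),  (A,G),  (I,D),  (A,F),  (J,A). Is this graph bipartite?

I-D-B-I is an odd cycle (length 3), and a bipartite graph can contain only even cycles.

No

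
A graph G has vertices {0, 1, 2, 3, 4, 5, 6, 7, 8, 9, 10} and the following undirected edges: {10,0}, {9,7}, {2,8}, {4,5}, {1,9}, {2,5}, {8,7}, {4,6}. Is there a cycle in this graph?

|V| = 11, |E| = 8, number of components = 3.
A forest on 11 vertices with 3 components has exactly 8 edges, which matches — so no cycle.

No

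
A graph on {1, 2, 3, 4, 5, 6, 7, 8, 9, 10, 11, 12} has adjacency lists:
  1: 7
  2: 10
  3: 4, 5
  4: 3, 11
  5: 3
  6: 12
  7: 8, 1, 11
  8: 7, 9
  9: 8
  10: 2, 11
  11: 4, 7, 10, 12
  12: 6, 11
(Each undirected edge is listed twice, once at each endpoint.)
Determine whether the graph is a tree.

The graph has 12 vertices and 11 edges.
Connected and |E| = |V| - 1, which characterizes a tree.

Yes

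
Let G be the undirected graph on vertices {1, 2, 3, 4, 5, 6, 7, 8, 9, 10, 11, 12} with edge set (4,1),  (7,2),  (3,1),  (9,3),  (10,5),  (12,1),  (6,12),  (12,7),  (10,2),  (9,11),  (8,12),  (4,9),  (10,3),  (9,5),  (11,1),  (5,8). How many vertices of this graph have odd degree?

Degrees: 1:4, 2:2, 3:3, 4:2, 5:3, 6:1, 7:2, 8:2, 9:4, 10:3, 11:2, 12:4
Odd-degree vertices: 3, 5, 6, 10.

4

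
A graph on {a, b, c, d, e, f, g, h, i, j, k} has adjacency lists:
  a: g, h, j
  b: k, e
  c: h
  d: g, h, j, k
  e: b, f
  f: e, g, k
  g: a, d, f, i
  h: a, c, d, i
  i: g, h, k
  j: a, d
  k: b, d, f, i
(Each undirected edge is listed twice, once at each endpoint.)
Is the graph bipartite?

Yes

Color {e, g, h, j, k} black and {a, b, c, d, f, i} white. No edge joins two same-colored vertices, so the graph is bipartite.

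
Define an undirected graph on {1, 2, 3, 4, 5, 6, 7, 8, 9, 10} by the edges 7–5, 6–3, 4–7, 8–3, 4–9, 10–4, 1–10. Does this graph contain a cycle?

No

|V| = 10, |E| = 7, number of components = 3.
Since 7 = 10 - 3, the graph is a forest and contains no cycle.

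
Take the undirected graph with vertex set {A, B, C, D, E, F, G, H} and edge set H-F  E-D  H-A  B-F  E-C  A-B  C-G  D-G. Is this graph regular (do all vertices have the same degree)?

Degrees: A:2, B:2, C:2, D:2, E:2, F:2, G:2, H:2
Every vertex has degree 2, so the graph is 2-regular.

Yes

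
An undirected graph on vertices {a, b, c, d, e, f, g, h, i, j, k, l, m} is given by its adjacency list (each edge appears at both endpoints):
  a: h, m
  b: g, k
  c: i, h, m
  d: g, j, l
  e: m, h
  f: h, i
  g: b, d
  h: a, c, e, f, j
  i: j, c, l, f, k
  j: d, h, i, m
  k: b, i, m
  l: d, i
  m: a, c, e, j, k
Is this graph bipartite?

A valid 2-coloring puts {b, d, h, i, m} on one side and {a, c, e, f, g, j, k, l} on the other; every edge crosses between the two sides.

Yes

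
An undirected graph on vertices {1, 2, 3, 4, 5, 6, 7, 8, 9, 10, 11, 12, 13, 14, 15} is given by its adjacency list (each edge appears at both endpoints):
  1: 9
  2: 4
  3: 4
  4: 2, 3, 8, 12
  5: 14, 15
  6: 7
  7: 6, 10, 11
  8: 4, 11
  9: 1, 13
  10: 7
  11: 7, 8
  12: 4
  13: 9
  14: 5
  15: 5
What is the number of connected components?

Component: {1, 9, 13}
Component: {5, 14, 15}
Component: {2, 3, 4, 6, 7, 8, 10, 11, 12}

3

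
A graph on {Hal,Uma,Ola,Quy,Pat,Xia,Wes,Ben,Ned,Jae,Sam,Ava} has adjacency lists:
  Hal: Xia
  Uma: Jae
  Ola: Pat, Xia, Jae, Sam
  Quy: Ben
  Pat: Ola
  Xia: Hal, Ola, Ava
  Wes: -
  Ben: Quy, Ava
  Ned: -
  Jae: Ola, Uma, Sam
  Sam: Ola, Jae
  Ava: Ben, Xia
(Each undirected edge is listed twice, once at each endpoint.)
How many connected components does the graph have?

Component: {Wes}
Component: {Ned}
Component: {Hal, Uma, Ola, Quy, Pat, Xia, Ben, Jae, Sam, Ava}

3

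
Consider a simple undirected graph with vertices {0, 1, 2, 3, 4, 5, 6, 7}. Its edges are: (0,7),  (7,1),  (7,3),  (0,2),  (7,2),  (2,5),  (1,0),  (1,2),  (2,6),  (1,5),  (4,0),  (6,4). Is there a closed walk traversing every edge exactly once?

Degrees: 0:4, 1:4, 2:5, 3:1, 4:2, 5:2, 6:2, 7:4
Vertices with odd degree: 2, 3. An Eulerian circuit requires all degrees even.

No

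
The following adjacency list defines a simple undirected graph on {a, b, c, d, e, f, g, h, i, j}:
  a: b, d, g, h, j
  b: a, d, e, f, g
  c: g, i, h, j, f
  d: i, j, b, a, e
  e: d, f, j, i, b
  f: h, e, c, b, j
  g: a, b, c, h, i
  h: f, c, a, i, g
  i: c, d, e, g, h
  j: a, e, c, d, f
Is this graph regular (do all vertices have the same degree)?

Degrees: a:5, b:5, c:5, d:5, e:5, f:5, g:5, h:5, i:5, j:5
Every vertex has degree 5, so the graph is 5-regular.

Yes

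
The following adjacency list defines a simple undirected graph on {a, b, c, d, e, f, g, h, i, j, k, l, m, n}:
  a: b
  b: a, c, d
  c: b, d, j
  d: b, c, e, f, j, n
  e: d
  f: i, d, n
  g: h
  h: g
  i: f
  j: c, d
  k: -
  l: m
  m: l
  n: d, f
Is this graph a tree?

The graph has 14 vertices and 13 edges.
It splits into 4 components, so it cannot be a tree.

No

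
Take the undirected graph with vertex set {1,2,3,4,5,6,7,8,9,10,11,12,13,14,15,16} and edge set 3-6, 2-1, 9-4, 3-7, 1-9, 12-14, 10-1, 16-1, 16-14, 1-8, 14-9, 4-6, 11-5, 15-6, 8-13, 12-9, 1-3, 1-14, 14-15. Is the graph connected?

Component: {5, 11}
Component: {1, 2, 3, 4, 6, 7, 8, 9, 10, 12, 13, 14, 15, 16}
No edge joins these 2 groups, so the graph is disconnected.

No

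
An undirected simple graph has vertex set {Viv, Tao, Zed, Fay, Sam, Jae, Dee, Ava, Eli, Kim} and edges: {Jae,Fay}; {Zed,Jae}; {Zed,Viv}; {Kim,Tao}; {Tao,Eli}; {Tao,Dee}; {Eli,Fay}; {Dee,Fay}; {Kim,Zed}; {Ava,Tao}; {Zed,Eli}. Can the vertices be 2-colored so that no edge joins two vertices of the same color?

Yes

Color {Tao, Zed, Fay, Sam} black and {Viv, Jae, Dee, Ava, Eli, Kim} white. No edge joins two same-colored vertices, so the graph is bipartite.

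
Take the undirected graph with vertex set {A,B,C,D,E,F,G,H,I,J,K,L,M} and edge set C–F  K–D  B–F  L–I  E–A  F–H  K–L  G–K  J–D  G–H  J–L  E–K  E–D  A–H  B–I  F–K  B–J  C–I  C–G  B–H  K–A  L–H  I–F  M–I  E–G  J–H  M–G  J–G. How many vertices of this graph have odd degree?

Degrees: A:3, B:4, C:3, D:3, E:4, F:5, G:6, H:6, I:5, J:5, K:6, L:4, M:2
Odd-degree vertices: A, C, D, F, I, J.

6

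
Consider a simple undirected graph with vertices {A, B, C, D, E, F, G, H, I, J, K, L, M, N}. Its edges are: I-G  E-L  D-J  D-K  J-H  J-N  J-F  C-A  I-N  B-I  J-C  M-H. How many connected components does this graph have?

2

Component: {E, L}
Component: {A, B, C, D, F, G, H, I, J, K, M, N}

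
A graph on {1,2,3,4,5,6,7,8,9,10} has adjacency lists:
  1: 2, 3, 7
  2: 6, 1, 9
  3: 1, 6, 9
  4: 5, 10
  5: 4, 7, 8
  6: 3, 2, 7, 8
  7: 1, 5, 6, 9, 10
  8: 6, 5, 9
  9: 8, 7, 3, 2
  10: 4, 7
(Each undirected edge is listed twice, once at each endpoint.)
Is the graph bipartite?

Yes

Color {2, 3, 4, 7, 8} black and {1, 5, 6, 9, 10} white. No edge joins two same-colored vertices, so the graph is bipartite.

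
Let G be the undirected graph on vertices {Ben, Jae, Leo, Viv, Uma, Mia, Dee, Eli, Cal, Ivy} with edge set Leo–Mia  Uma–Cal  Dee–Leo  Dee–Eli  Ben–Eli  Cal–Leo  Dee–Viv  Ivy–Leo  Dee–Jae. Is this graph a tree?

The graph has 10 vertices and 9 edges.
It is connected with exactly 9 edges, hence acyclic — it is a tree.

Yes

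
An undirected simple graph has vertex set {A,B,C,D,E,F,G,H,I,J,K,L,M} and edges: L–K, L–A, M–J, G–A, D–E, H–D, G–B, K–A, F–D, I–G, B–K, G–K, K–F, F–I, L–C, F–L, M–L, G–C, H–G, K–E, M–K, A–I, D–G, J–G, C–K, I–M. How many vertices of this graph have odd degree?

2

Degrees: A:4, B:2, C:3, D:4, E:2, F:4, G:8, H:2, I:4, J:2, K:8, L:5, M:4
Odd-degree vertices: C, L.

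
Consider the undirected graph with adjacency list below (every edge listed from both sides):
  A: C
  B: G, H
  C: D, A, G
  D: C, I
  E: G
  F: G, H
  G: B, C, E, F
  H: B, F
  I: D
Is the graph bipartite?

A valid 2-coloring puts {B, C, E, F, I} on one side and {A, D, G, H} on the other; every edge crosses between the two sides.

Yes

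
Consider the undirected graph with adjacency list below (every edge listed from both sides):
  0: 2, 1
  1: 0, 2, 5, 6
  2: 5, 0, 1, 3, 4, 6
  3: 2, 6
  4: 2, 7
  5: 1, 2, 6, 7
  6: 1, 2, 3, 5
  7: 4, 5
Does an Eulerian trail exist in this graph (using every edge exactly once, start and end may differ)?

Degrees: 0:2, 1:4, 2:6, 3:2, 4:2, 5:4, 6:4, 7:2
Odd-degree vertices: none (0 total).
With 0 odd-degree vertices and all edges in one connected piece, an Eulerian trail exists.

Yes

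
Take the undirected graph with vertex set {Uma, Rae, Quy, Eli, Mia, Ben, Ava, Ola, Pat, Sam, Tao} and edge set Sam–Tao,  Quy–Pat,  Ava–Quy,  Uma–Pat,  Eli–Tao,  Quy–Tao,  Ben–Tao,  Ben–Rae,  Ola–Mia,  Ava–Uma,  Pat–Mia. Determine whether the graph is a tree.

The graph has 11 vertices and 11 edges.
A tree on 11 vertices has exactly 10 edges; this graph has 11, so it contains a cycle and is not a tree.

No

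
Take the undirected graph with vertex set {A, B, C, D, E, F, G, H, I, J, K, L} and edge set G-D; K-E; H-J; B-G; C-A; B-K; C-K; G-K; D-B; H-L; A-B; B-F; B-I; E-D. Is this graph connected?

No

Component: {H, J, L}
Component: {A, B, C, D, E, F, G, I, K}
No edge joins these 2 groups, so the graph is disconnected.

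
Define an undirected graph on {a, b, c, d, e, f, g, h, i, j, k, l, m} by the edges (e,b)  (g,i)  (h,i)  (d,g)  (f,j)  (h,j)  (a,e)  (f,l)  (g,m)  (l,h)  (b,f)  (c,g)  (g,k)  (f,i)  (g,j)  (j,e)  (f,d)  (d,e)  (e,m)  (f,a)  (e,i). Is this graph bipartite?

Yes

A valid 2-coloring puts {e, f, g, h} on one side and {a, b, c, d, i, j, k, l, m} on the other; every edge crosses between the two sides.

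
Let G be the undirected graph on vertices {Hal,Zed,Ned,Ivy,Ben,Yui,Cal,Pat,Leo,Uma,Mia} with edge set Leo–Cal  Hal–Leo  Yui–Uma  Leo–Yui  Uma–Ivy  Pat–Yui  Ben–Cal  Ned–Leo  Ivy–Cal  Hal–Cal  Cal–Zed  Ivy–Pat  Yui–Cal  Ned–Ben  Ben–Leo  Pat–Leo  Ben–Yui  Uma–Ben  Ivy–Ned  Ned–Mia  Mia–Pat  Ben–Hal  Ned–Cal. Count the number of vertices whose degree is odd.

6

Degrees: Hal:3, Zed:1, Ned:5, Ivy:4, Ben:6, Yui:5, Cal:7, Pat:4, Leo:6, Uma:3, Mia:2
Odd-degree vertices: Hal, Zed, Ned, Yui, Cal, Uma.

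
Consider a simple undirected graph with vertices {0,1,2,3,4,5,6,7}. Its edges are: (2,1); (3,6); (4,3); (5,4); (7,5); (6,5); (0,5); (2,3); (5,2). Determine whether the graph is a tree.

|V| = 8, |E| = 9.
A tree on 8 vertices has exactly 7 edges; this graph has 9, so it contains a cycle and is not a tree.

No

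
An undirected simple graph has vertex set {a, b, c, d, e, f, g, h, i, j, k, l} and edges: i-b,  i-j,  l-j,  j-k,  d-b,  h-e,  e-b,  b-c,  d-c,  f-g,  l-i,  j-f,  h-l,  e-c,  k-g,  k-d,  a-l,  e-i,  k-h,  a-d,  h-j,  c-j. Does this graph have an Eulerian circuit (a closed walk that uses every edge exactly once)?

Degrees: a:2, b:4, c:4, d:4, e:4, f:2, g:2, h:4, i:4, j:6, k:4, l:4
Every vertex has even degree and the edges form a single connected piece, so an Eulerian circuit exists.

Yes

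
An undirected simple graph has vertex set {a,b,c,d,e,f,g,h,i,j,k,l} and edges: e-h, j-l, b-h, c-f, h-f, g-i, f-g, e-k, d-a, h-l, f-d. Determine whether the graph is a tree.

Yes

The graph has 12 vertices and 11 edges.
It is connected with exactly 11 edges, hence acyclic — it is a tree.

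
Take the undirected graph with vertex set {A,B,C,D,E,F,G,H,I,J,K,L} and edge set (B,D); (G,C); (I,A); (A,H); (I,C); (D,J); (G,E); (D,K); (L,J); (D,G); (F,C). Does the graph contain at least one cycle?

No

The graph has 12 vertices, 11 edges, and 1 connected component.
A forest on 12 vertices with 1 component has exactly 11 edges, which matches — so no cycle.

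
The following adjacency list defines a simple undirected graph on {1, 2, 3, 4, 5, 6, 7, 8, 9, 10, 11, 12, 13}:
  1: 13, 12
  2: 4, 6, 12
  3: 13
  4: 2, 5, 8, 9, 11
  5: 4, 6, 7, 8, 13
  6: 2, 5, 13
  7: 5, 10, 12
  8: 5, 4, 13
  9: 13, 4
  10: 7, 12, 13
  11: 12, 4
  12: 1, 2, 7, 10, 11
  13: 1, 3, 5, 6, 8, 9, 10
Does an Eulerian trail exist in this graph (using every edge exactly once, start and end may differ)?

Degrees: 1:2, 2:3, 3:1, 4:5, 5:5, 6:3, 7:3, 8:3, 9:2, 10:3, 11:2, 12:5, 13:7
Odd-degree vertices: 2, 3, 4, 5, 6, 7, 8, 10, 12, 13 (10 total).
With 10 odd-degree vertices (more than two), no single trail can use every edge.

No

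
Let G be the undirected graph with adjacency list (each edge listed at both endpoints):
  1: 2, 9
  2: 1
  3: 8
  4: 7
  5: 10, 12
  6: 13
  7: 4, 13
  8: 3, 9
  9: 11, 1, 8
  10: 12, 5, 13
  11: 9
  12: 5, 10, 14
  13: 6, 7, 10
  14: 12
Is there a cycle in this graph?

Yes

|V| = 14, |E| = 13, number of components = 2.
Since 13 > 14 - 2, a cycle must exist; for instance 10-5-12-10.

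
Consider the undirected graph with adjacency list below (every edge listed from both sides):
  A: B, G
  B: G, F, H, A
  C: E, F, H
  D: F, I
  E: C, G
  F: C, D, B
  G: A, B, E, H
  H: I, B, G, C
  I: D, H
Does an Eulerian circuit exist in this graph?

No

Degrees: A:2, B:4, C:3, D:2, E:2, F:3, G:4, H:4, I:2
C, F have odd degree; an Eulerian circuit needs every degree to be even, so none exists.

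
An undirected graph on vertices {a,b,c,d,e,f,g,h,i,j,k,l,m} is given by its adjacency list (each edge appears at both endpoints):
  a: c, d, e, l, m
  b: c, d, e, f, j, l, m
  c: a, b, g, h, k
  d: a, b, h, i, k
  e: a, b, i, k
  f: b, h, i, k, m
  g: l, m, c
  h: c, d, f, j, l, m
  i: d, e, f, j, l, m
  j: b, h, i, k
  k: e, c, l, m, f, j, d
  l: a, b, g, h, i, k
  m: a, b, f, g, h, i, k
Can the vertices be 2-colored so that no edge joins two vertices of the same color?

No

The cycle b-f-m-b has length 3, which is odd, so the graph is not bipartite.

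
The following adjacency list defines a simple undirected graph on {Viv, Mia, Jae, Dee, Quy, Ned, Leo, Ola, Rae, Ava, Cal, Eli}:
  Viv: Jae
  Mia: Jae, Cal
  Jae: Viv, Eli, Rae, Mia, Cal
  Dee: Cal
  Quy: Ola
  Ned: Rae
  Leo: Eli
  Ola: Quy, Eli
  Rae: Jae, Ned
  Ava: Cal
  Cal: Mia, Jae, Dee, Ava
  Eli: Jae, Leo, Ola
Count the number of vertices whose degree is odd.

8

Degrees: Viv:1, Mia:2, Jae:5, Dee:1, Quy:1, Ned:1, Leo:1, Ola:2, Rae:2, Ava:1, Cal:4, Eli:3
Odd-degree vertices: Viv, Jae, Dee, Quy, Ned, Leo, Ava, Eli.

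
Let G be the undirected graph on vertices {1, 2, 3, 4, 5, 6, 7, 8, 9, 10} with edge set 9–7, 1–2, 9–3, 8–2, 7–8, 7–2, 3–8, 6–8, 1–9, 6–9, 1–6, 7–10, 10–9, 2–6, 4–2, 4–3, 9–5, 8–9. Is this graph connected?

Starting from 1 and exploring outward reaches every vertex (1, 9, 2, 6, 7, 10, 3, 5, 8, 4); the graph is connected.

Yes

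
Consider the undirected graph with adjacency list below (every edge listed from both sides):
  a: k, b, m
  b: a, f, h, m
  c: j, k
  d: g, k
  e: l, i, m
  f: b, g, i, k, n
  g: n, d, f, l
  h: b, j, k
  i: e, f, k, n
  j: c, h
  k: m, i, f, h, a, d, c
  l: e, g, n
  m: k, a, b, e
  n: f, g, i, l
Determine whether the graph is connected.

Yes

Starting from a and exploring outward reaches every vertex (a, b, m, k, h, f, e, d, c, i, j, n, g, l); the graph is connected.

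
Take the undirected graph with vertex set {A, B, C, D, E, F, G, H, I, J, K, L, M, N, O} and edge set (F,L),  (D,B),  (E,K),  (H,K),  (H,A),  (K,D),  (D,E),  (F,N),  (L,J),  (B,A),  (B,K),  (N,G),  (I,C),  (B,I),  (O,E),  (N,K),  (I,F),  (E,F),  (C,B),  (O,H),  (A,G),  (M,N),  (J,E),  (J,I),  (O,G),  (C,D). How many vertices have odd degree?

10

Degrees: A:3, B:5, C:3, D:4, E:5, F:4, G:3, H:3, I:4, J:3, K:5, L:2, M:1, N:4, O:3
Odd-degree vertices: A, B, C, E, G, H, J, K, M, O.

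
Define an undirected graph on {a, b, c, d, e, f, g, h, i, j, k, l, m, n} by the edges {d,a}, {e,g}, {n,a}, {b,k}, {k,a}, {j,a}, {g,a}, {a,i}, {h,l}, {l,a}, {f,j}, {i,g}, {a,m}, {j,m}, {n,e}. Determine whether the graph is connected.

Component: {c}
Component: {a, b, d, e, f, g, h, i, j, k, l, m, n}
No edge joins these 2 groups, so the graph is disconnected.

No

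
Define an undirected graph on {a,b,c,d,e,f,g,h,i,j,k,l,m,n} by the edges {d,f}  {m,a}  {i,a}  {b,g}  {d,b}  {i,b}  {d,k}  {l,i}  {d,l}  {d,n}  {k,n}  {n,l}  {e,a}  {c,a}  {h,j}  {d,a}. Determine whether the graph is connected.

No

Component: {h, j}
Component: {a, b, c, d, e, f, g, i, k, l, m, n}
No edge joins these 2 groups, so the graph is disconnected.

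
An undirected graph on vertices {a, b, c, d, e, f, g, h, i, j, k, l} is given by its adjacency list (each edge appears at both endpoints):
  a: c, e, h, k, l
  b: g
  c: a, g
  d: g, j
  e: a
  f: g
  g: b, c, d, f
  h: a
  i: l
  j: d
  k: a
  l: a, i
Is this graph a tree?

Yes

The graph has 12 vertices and 11 edges.
It is connected with exactly 11 edges, hence acyclic — it is a tree.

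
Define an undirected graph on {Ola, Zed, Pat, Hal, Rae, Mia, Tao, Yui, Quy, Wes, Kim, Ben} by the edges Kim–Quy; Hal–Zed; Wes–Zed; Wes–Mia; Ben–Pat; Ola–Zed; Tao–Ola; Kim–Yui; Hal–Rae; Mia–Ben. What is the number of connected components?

2

Component: {Yui, Quy, Kim}
Component: {Ola, Zed, Pat, Hal, Rae, Mia, Tao, Wes, Ben}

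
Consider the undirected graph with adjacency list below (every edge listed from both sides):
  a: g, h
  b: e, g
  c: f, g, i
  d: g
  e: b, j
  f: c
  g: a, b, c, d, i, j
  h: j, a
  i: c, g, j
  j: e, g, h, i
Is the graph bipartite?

No

g-i-j-g is an odd cycle (length 3), and a bipartite graph can contain only even cycles.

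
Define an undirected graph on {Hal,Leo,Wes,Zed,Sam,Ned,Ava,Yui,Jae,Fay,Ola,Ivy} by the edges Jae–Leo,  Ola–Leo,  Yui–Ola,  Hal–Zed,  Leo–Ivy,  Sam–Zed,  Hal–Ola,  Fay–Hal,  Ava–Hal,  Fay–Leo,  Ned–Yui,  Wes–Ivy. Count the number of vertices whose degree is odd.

Degrees: Hal:4, Leo:4, Wes:1, Zed:2, Sam:1, Ned:1, Ava:1, Yui:2, Jae:1, Fay:2, Ola:3, Ivy:2
Odd-degree vertices: Wes, Sam, Ned, Ava, Jae, Ola.

6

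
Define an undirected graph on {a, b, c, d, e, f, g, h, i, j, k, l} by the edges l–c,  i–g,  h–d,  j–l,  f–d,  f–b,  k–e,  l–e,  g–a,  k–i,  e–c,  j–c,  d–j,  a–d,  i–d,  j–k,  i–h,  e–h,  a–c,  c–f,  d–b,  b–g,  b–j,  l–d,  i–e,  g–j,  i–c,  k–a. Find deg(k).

4

Neighbors of k: a, e, i, j.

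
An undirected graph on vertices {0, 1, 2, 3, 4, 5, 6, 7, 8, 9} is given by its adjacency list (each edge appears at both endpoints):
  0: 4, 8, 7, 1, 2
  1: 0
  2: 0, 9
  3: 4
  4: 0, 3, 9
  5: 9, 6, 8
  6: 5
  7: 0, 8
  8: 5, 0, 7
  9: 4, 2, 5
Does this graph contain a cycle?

Yes

The graph has 10 vertices, 12 edges, and 1 connected component.
Since 12 > 10 - 1, a cycle must exist; for instance 0-4-9-5-8-0.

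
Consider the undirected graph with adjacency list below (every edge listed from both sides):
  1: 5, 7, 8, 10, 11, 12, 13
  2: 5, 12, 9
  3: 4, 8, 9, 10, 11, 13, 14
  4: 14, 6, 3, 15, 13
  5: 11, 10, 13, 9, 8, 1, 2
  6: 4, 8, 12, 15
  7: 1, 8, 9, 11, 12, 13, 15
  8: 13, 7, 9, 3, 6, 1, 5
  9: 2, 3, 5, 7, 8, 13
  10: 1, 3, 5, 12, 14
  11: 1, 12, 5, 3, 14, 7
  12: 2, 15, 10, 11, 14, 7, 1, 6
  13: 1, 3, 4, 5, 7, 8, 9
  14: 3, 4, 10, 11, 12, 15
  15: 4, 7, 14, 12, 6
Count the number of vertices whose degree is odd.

10

Degrees: 1:7, 2:3, 3:7, 4:5, 5:7, 6:4, 7:7, 8:7, 9:6, 10:5, 11:6, 12:8, 13:7, 14:6, 15:5
Odd-degree vertices: 1, 2, 3, 4, 5, 7, 8, 10, 13, 15.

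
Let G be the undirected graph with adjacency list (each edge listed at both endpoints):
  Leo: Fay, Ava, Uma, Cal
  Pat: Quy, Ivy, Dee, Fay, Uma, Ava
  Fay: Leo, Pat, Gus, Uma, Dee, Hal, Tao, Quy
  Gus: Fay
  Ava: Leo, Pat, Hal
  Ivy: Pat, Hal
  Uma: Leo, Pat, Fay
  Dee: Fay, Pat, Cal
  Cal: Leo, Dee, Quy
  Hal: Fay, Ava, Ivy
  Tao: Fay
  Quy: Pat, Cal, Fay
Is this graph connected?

Yes

Starting from Leo and exploring outward reaches every vertex (Leo, Fay, Uma, Cal, Ava, Dee, Pat, Gus, Tao, Hal, Quy, Ivy); the graph is connected.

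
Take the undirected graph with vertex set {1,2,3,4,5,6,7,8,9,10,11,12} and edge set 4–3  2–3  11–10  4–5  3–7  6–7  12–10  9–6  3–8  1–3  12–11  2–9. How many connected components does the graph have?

2

Component: {10, 11, 12}
Component: {1, 2, 3, 4, 5, 6, 7, 8, 9}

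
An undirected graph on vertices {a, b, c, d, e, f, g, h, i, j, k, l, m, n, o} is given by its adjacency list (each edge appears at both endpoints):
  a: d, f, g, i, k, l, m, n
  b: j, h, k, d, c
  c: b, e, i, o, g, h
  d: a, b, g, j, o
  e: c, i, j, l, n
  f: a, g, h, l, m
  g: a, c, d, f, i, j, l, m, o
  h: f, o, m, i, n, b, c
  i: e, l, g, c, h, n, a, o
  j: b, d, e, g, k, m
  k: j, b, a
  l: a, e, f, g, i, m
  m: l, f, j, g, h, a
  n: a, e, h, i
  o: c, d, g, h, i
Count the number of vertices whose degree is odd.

8

Degrees: a:8, b:5, c:6, d:5, e:5, f:5, g:9, h:7, i:8, j:6, k:3, l:6, m:6, n:4, o:5
Odd-degree vertices: b, d, e, f, g, h, k, o.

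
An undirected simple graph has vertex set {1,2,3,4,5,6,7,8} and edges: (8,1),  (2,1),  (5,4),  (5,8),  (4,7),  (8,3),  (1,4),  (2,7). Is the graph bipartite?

Color {2, 4, 6, 8} black and {1, 3, 5, 7} white. No edge joins two same-colored vertices, so the graph is bipartite.

Yes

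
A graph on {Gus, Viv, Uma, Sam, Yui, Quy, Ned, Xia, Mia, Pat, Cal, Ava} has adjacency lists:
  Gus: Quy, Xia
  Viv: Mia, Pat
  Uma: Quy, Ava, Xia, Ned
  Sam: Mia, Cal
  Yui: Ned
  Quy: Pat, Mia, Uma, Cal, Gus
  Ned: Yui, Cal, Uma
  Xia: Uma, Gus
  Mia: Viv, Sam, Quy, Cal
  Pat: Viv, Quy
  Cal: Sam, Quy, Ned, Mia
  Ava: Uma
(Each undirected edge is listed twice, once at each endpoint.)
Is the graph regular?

No

Degrees: Gus:2, Viv:2, Uma:4, Sam:2, Yui:1, Quy:5, Ned:3, Xia:2, Mia:4, Pat:2, Cal:4, Ava:1
Degrees are not all equal (e.g. deg(Yui)=1 but deg(Quy)=5); not regular.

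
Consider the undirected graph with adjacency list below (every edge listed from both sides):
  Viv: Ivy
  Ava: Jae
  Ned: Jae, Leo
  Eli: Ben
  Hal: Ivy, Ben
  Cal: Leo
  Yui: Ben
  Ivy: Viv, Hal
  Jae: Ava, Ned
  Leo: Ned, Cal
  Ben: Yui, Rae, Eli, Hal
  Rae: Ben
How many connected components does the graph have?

2

Component: {Ava, Ned, Cal, Jae, Leo}
Component: {Viv, Eli, Hal, Yui, Ivy, Ben, Rae}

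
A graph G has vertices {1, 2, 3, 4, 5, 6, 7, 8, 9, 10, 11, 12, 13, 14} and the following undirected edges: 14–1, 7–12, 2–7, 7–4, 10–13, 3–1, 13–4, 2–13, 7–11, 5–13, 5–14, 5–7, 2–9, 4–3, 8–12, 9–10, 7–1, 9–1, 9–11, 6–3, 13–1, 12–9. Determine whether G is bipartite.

Yes

Partition the vertices as {3, 7, 8, 9, 13, 14} vs {1, 2, 4, 5, 6, 10, 11, 12}. Each listed edge has one endpoint in each part, so the graph is bipartite.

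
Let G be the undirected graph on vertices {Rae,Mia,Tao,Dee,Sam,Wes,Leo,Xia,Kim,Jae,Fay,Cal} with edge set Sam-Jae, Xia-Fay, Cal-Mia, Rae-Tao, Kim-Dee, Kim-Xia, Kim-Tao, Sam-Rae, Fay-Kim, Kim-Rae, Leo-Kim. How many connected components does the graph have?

Component: {Wes}
Component: {Mia, Cal}
Component: {Rae, Tao, Dee, Sam, Leo, Xia, Kim, Jae, Fay}

3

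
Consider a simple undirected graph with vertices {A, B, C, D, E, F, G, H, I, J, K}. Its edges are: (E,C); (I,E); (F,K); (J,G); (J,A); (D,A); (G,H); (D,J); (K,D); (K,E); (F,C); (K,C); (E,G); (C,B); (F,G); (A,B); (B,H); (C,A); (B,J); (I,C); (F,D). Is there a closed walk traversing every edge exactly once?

Degrees: A:4, B:4, C:6, D:4, E:4, F:4, G:4, H:2, I:2, J:4, K:4
All degrees are even and the non-isolated vertices are connected — an Eulerian circuit exists.

Yes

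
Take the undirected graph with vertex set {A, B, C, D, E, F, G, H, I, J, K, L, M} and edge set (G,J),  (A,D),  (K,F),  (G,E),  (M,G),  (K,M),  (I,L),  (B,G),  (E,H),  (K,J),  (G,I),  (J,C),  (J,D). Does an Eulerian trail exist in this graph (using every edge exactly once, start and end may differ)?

No

Degrees: A:1, B:1, C:1, D:2, E:2, F:1, G:5, H:1, I:2, J:4, K:3, L:1, M:2
Odd-degree vertices: A, B, C, F, G, H, K, L (8 total).
With 8 odd-degree vertices (more than two), no single trail can use every edge.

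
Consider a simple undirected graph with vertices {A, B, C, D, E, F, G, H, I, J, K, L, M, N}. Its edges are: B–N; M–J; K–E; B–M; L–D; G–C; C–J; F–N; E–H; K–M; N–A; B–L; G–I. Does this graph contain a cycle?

No

|V| = 14, |E| = 13, number of components = 1.
A forest on 14 vertices with 1 component has exactly 13 edges, which matches — so no cycle.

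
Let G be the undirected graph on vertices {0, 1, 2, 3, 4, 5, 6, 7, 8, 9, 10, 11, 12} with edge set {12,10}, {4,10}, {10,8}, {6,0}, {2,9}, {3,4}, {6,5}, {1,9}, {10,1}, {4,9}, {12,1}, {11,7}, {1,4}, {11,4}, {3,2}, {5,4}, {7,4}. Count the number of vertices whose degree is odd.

4

Degrees: 0:1, 1:4, 2:2, 3:2, 4:7, 5:2, 6:2, 7:2, 8:1, 9:3, 10:4, 11:2, 12:2
Odd-degree vertices: 0, 4, 8, 9.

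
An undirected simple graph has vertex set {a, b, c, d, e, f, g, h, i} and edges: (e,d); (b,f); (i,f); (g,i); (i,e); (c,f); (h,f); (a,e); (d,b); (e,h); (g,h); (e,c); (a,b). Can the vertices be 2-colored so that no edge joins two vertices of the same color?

No

The cycle e-d-b-f-i-e has length 5, which is odd, so the graph is not bipartite.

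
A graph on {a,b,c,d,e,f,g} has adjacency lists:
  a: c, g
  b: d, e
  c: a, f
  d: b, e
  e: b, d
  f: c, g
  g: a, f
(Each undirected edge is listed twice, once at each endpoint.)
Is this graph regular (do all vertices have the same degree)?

Degrees: a:2, b:2, c:2, d:2, e:2, f:2, g:2
All degrees equal 2; the graph is regular.

Yes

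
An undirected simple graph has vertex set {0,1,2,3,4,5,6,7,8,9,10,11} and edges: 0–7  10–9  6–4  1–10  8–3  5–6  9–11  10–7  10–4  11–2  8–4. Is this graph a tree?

The graph has 12 vertices and 11 edges.
It is connected with exactly 11 edges, hence acyclic — it is a tree.

Yes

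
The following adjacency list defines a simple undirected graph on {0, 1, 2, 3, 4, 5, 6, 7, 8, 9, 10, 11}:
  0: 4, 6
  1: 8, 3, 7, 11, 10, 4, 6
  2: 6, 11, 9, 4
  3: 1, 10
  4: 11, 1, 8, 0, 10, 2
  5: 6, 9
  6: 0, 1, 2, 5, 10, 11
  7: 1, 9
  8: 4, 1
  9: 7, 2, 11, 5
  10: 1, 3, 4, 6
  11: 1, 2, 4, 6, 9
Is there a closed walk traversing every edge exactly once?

Degrees: 0:2, 1:7, 2:4, 3:2, 4:6, 5:2, 6:6, 7:2, 8:2, 9:4, 10:4, 11:5
Vertices with odd degree: 1, 11. An Eulerian circuit requires all degrees even.

No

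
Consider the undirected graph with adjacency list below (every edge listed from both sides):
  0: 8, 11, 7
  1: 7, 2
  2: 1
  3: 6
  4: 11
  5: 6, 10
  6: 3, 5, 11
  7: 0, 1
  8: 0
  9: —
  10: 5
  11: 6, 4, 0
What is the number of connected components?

2

Component: {9}
Component: {0, 1, 2, 3, 4, 5, 6, 7, 8, 10, 11}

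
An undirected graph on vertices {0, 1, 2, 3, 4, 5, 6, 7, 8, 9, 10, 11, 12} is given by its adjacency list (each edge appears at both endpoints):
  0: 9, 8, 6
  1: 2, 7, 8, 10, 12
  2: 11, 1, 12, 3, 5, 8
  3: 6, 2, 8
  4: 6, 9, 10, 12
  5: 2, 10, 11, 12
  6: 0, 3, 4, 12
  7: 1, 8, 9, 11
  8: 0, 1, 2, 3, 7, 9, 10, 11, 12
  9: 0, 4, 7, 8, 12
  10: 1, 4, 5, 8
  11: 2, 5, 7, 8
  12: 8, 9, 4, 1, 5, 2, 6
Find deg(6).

Neighbors of 6: 0, 3, 4, 12.

4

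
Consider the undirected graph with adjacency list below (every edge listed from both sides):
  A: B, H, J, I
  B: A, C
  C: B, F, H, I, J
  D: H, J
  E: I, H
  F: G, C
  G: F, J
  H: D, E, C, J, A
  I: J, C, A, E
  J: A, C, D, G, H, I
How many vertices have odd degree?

2

Degrees: A:4, B:2, C:5, D:2, E:2, F:2, G:2, H:5, I:4, J:6
Odd-degree vertices: C, H.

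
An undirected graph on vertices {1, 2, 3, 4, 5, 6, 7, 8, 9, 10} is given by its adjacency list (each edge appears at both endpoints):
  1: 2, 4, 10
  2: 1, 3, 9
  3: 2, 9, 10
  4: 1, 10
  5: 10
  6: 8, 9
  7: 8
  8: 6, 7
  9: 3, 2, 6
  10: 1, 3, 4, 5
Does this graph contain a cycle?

The graph has 10 vertices, 12 edges, and 1 connected component.
One cycle is 3-9-2-3.

Yes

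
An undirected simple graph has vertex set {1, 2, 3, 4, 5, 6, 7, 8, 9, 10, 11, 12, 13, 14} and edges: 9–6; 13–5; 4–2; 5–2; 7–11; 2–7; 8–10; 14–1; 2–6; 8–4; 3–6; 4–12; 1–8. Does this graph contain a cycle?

|V| = 14, |E| = 13, number of components = 1.
Since 13 = 14 - 1, the graph is a forest and contains no cycle.

No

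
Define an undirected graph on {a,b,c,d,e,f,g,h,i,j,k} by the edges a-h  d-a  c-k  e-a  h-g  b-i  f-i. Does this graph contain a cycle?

No

The graph has 11 vertices, 7 edges, and 4 connected components.
Since 7 = 11 - 4, the graph is a forest and contains no cycle.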